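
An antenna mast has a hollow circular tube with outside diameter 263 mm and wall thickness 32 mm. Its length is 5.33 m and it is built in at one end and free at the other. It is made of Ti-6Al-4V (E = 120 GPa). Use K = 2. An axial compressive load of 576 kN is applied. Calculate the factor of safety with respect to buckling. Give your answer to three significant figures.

Inner diameter d_i = 263 − 2×32 = 199.0 mm
I = π(d_o⁴ − d_i⁴)/64 = π(263⁴ − 199.0⁴)/64 = 1.579×10^8 mm⁴
I = 1.579×10^8 mm⁴ = 1.579×10^-4 m⁴
Effective length L_e = K·L = 2 × 5.33 = 10.66 m
P_cr = π²EI / L_e² = π² × 120×10⁹ × 1.579×10^-4 / 10.66² = 1.645×10^6 N
Factor of safety n = P_cr / P = 1645.4 / 576 = 2.86

n ≈ 2.86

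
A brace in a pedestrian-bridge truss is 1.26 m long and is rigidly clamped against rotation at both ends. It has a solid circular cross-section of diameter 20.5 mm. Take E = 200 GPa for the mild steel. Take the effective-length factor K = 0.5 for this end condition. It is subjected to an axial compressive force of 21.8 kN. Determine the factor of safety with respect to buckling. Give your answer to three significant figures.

I = πd⁴/64 = π×20.5⁴/64 = 8.669×10^3 mm⁴
I = 8.669×10^3 mm⁴ = 8.669×10^-9 m⁴
Effective length L_e = K·L = 0.5 × 1.26 = 0.6300 m
P_cr = π²EI / L_e² = π² × 200×10⁹ × 8.669×10^-9 / 0.6300² = 4.312×10^4 N
Factor of safety n = P_cr / P = 43.116 / 21.8 = 1.98

n ≈ 1.98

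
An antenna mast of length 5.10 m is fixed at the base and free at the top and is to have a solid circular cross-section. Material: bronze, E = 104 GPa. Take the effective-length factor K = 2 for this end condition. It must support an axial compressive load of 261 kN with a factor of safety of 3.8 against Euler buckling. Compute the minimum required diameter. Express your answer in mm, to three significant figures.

Required P_cr = n·P = 3.8 × 261 = 991.8 kN
L_e = K·L = 2 × 5.10 = 10.20 m
Required I = P_cr·L_e²/(π²E) = 9.918×10^5 × 10.20² / (π² × 1.04×10^11) = 1.005×10^-4 m⁴
I_req = 1.005×10^8 mm⁴
Solid circle: I = πd⁴/64  ⇒  d = (64I/π)^(1/4) = (64×1.005×10^8/π)^(1/4) = 213 mm

d ≈ 213 mm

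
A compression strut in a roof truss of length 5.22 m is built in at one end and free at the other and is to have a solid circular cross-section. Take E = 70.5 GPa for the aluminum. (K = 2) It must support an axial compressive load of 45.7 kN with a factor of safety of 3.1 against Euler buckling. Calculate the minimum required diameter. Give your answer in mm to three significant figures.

Required P_cr = n·P = 3.1 × 45.7 = 141.7 kN
L_e = K·L = 2 × 5.22 = 10.44 m
Required I = P_cr·L_e²/(π²E) = 1.417×10^5 × 10.44² / (π² × 7.05×10^10) = 2.219×10^-5 m⁴
I_req = 2.219×10^7 mm⁴
Solid circle: I = πd⁴/64  ⇒  d = (64I/π)^(1/4) = (64×2.219×10^7/π)^(1/4) = 146 mm

d ≈ 146 mm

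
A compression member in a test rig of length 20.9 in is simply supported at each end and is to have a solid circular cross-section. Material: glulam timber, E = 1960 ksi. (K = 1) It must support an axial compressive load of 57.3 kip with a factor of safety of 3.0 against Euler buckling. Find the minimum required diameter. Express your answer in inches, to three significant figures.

Required P_cr = n·P = 3.0 × 57.3 = 171.9 kip
L_e = K·L = 1 × 20.9 = 20.90 in
Required I = P_cr·L_e²/(π²E) = 1.719×10^5 × 20.90² / (π² × 1.96×10^6) = 3.882 in⁴
Solid circle: I = πd⁴/64  ⇒  d = (64I/π)^(1/4) = (64×3.882/π)^(1/4) = 2.98 in

d ≈ 2.98 in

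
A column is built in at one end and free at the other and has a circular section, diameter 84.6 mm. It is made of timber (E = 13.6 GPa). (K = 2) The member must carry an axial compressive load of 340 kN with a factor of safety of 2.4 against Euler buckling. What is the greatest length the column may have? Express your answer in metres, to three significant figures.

I = πd⁴/64 = π×84.6⁴/64 = 2.514×10^6 mm⁴
I = 2.514×10^-6 m⁴
Required critical load P_cr = n·P = 2.4 × 340 = 816.0 kN = 8.160×10^5 N
From P_cr = π²EI/(K·L)²:  L = (1/K)·√(π²EI/P_cr) = (1/2)·√(π²×1.36×10^10×2.514×10^-6/8.160×10^5)
L = 0.322 m

L_max ≈ 0.322 m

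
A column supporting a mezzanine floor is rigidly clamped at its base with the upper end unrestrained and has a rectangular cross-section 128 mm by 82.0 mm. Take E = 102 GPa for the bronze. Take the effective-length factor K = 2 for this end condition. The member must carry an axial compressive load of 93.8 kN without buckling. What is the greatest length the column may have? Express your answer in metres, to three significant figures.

L_max ≈ 3.97 m

Buckling occurs about the weak axis: I_min = h·b³/12 with b = 82.0 mm (the shorter side).
I_min = 128×82.0³/12 = 5.881×10^6 mm⁴
I = 5.881×10^-6 m⁴
At the buckling limit P_cr = P = 9.380×10^4 N
From P_cr = π²EI/(K·L)²:  L = (1/K)·√(π²EI/P_cr) = (1/2)·√(π²×1.02×10^11×5.881×10^-6/9.380×10^4)
L = 3.97 m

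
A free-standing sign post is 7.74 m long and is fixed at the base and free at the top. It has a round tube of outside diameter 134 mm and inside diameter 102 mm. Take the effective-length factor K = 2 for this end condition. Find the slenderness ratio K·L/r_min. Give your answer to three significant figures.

d_o = 134 mm, d_i = 102 mm
I = π(d_o⁴ − d_i⁴)/64 = π(134⁴ − 102.0⁴)/64 = 1.051×10^7 mm⁴
A = 5.931×10^3 mm²;  r_min = √(I/A) = √(1.051×10^7/5.931×10^3) = 42.10 mm
L_e = K·L = 2 × 7.74 m = 15.48 m = 15480 mm
λ = L_e / r_min = 15480 / 42.10 = 368

λ ≈ 368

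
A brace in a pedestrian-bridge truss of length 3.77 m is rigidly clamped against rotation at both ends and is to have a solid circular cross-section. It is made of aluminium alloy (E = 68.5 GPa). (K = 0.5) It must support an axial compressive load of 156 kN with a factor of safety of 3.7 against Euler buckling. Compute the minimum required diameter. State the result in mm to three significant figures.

d ≈ 88.7 mm

Required P_cr = n·P = 3.7 × 156 = 577.2 kN
L_e = K·L = 0.5 × 3.77 = 1.885 m
Required I = P_cr·L_e²/(π²E) = 5.772×10^5 × 1.885² / (π² × 6.85×10^10) = 3.034×10^-6 m⁴
I_req = 3.034×10^6 mm⁴
Solid circle: I = πd⁴/64  ⇒  d = (64I/π)^(1/4) = (64×3.034×10^6/π)^(1/4) = 88.7 mm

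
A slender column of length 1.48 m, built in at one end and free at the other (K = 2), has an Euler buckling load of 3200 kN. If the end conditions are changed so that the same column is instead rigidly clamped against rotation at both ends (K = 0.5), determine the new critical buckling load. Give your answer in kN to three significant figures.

P_cr ≈ 51200 kN

P_cr ∝ 1/K², so P_cr,new = P_cr,old × (K_old/K_new)² = 3200 × (2/0.5)²
= 3200 × 16.00 = 51200 kN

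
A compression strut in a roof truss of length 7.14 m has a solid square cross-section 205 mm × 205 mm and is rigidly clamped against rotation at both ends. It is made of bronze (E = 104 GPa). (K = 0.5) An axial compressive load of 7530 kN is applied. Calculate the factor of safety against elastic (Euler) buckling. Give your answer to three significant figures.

I = a⁴/12 = 205⁴/12 = 1.472×10^8 mm⁴
I = 1.472×10^8 mm⁴ = 1.472×10^-4 m⁴
Effective length L_e = K·L = 0.5 × 7.14 = 3.570 m
P_cr = π²EI / L_e² = π² × 104×10⁹ × 1.472×10^-4 / 3.570² = 1.185×10^7 N
Factor of safety n = P_cr / P = 11853 / 7530 = 1.57

n ≈ 1.57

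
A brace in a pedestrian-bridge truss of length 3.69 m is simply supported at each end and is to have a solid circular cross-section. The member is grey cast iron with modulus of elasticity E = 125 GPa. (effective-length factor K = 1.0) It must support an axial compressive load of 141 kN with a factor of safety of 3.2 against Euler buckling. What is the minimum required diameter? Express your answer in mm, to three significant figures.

Required P_cr = n·P = 3.2 × 141 = 451.2 kN
L_e = K·L = 1 × 3.69 = 3.690 m
Required I = P_cr·L_e²/(π²E) = 4.512×10^5 × 3.690² / (π² × 1.25×10^11) = 4.980×10^-6 m⁴
I_req = 4.980×10^6 mm⁴
Solid circle: I = πd⁴/64  ⇒  d = (64I/π)^(1/4) = (64×4.980×10^6/π)^(1/4) = 100 mm

d ≈ 100 mm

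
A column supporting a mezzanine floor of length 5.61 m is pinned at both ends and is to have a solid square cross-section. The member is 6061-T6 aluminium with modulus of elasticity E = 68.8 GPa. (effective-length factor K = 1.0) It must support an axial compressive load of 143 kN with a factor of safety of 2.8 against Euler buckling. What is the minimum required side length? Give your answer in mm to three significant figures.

a ≈ 122 mm

Required P_cr = n·P = 2.8 × 143 = 400.4 kN
L_e = K·L = 1 × 5.61 = 5.610 m
Required I = P_cr·L_e²/(π²E) = 4.004×10^5 × 5.610² / (π² × 6.88×10^10) = 1.856×10^-5 m⁴
I_req = 1.856×10^7 mm⁴
Solid square: I = a⁴/12  ⇒  a = (12I)^(1/4) = (12×1.856×10^7)^(1/4) = 122 mm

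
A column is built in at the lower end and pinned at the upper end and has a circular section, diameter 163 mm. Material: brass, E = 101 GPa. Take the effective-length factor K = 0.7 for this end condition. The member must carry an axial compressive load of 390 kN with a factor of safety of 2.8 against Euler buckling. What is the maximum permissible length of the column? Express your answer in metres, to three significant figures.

L_max ≈ 8.03 m

I = πd⁴/64 = π×163⁴/64 = 3.465×10^7 mm⁴
I = 3.465×10^-5 m⁴
Required critical load P_cr = n·P = 2.8 × 390 = 1092 kN = 1.092×10^6 N
From P_cr = π²EI/(K·L)²:  L = (1/K)·√(π²EI/P_cr) = (1/0.7)·√(π²×1.01×10^11×3.465×10^-5/1.092×10^6)
L = 8.03 m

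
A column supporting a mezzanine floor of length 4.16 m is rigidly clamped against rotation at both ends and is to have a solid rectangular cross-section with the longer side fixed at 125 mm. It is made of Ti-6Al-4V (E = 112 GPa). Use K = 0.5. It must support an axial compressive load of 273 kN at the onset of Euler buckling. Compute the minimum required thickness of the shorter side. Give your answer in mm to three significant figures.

b ≈ 46.8 mm

L_e = K·L = 0.5 × 4.16 = 2.080 m
Required I = P_cr·L_e²/(π²E) = 2.730×10^5 × 2.080² / (π² × 1.12×10^11) = 1.068×10^-6 m⁴
I_req = 1.068×10^6 mm⁴
Rectangle, weak axis: I_min = h·b³/12 with h = 125 mm fixed  ⇒  b = (12I/h)^(1/3) = 46.8 mm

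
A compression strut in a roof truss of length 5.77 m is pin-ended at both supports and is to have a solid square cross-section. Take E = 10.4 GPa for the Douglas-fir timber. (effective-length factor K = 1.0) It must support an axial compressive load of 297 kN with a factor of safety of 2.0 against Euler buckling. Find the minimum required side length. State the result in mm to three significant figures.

Required P_cr = n·P = 2.0 × 297 = 594.0 kN
L_e = K·L = 1 × 5.77 = 5.770 m
Required I = P_cr·L_e²/(π²E) = 5.940×10^5 × 5.770² / (π² × 1.04×10^10) = 1.927×10^-4 m⁴
I_req = 1.927×10^8 mm⁴
Solid square: I = a⁴/12  ⇒  a = (12I)^(1/4) = (12×1.927×10^8)^(1/4) = 219 mm

a ≈ 219 mm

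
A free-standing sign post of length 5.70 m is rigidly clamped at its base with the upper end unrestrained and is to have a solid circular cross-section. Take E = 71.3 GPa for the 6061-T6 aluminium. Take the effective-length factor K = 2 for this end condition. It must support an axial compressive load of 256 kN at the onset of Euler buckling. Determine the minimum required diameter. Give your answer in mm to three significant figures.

L_e = K·L = 2 × 5.70 = 11.40 m
Required I = P_cr·L_e²/(π²E) = 2.560×10^5 × 11.40² / (π² × 7.13×10^10) = 4.728×10^-5 m⁴
I_req = 4.728×10^7 mm⁴
Solid circle: I = πd⁴/64  ⇒  d = (64I/π)^(1/4) = (64×4.728×10^7/π)^(1/4) = 176 mm

d ≈ 176 mm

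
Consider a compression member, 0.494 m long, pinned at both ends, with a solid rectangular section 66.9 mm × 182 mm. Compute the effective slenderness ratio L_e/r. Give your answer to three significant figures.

For a rectangle r_min = b/√12 = 66.9/√12 = 19.31 mm
L_e = K·L = 1 × 0.494 m = 0.4940 m = 494.00 mm
λ = L_e / r_min = 494.00 / 19.31 = 25.6

λ ≈ 25.6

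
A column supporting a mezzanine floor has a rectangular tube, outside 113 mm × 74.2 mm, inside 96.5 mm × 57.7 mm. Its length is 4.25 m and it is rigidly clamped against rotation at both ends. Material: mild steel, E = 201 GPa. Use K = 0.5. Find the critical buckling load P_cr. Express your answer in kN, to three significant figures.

P_cr ≈ 1010 kN

Weak-axis I_min = (h_o·b_o³ − h_i·b_i³)/12 with b_o = 74.2, b_i = 57.70 mm (shorter outer/inner sides).
I_min = (113×74.2³ − 96.50×57.70³)/12 = 2.302×10^6 mm⁴
I = 2.302×10^6 mm⁴ = 2.302×10^-6 m⁴
Effective length L_e = K·L = 0.5 × 4.25 = 2.125 m
P_cr = π²EI / L_e² = π² × 201×10⁹ × 2.302×10^-6 / 2.125² = 1.011×10^6 N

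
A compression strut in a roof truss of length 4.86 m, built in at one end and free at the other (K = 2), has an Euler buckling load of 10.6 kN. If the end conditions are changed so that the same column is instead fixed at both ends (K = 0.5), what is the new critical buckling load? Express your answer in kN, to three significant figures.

P_cr ≈ 170 kN

P_cr ∝ 1/K², so P_cr,new = P_cr,old × (K_old/K_new)² = 10.6 × (2/0.5)²
= 10.6 × 16.00 = 170 kN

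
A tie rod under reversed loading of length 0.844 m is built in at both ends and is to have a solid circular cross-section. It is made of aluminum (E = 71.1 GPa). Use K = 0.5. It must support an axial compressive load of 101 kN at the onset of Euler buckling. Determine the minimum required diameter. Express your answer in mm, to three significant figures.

d ≈ 26.9 mm

L_e = K·L = 0.5 × 0.844 = 0.4220 m
Required I = P_cr·L_e²/(π²E) = 1.010×10^5 × 0.4220² / (π² × 7.11×10^10) = 2.563×10^-8 m⁴
I_req = 2.563×10^4 mm⁴
Solid circle: I = πd⁴/64  ⇒  d = (64I/π)^(1/4) = (64×2.563×10^4/π)^(1/4) = 26.9 mm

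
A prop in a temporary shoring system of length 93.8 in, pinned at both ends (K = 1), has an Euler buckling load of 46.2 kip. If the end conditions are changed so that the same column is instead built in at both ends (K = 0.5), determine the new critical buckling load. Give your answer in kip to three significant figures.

P_cr ∝ 1/K², so P_cr,new = P_cr,old × (K_old/K_new)² = 46.2 × (1/0.5)²
= 46.2 × 4.000 = 185 kip

P_cr ≈ 185 kip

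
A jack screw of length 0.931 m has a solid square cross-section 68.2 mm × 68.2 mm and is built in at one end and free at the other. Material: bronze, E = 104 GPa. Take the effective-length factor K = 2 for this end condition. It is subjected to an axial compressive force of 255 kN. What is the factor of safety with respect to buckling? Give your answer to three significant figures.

n ≈ 2.09

I = a⁴/12 = 68.2⁴/12 = 1.803×10^6 mm⁴
I = 1.803×10^6 mm⁴ = 1.803×10^-6 m⁴
Effective length L_e = K·L = 2 × 0.931 = 1.862 m
P_cr = π²EI / L_e² = π² × 104×10⁹ × 1.803×10^-6 / 1.862² = 5.337×10^5 N
Factor of safety n = P_cr / P = 533.74 / 255 = 2.09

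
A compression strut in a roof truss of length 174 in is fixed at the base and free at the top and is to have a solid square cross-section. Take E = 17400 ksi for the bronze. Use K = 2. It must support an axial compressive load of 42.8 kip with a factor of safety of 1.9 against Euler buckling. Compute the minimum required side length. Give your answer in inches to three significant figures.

Required P_cr = n·P = 1.9 × 42.8 = 81.32 kip
L_e = K·L = 2 × 174 = 348.0 in
Required I = P_cr·L_e²/(π²E) = 8.132×10^4 × 348.0² / (π² × 1.74×10^7) = 57.35 in⁴
Solid square: I = a⁴/12  ⇒  a = (12I)^(1/4) = (12×57.35)^(1/4) = 5.12 in

a ≈ 5.12 in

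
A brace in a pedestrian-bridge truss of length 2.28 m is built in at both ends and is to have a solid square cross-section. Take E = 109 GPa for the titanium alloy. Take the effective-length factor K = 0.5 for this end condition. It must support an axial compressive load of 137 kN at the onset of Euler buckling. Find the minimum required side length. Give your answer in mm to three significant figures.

L_e = K·L = 0.5 × 2.28 = 1.140 m
Required I = P_cr·L_e²/(π²E) = 1.370×10^5 × 1.140² / (π² × 1.09×10^11) = 1.655×10^-7 m⁴
I_req = 1.655×10^5 mm⁴
Solid square: I = a⁴/12  ⇒  a = (12I)^(1/4) = (12×1.655×10^5)^(1/4) = 37.5 mm

a ≈ 37.5 mm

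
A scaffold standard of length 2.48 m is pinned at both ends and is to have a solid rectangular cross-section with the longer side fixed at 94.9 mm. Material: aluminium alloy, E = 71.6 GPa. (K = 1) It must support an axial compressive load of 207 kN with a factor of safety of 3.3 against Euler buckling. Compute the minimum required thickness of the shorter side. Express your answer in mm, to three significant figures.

b ≈ 90.9 mm

Required P_cr = n·P = 3.3 × 207 = 683.1 kN
L_e = K·L = 1 × 2.48 = 2.480 m
Required I = P_cr·L_e²/(π²E) = 6.831×10^5 × 2.480² / (π² × 7.16×10^10) = 5.945×10^-6 m⁴
I_req = 5.945×10^6 mm⁴
Rectangle, weak axis: I_min = h·b³/12 with h = 94.9 mm fixed  ⇒  b = (12I/h)^(1/3) = 90.9 mm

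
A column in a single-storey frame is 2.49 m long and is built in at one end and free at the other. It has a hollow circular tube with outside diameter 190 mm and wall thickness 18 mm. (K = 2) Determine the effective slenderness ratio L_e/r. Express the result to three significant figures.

Inner diameter d_i = 190 − 2×18 = 154.0 mm
I = π(d_o⁴ − d_i⁴)/64 = π(190⁴ − 154.0⁴)/64 = 3.636×10^7 mm⁴
A = 9.726×10^3 mm²;  r_min = √(I/A) = √(3.636×10^7/9.726×10^3) = 61.14 mm
L_e = K·L = 2 × 2.49 m = 4.980 m = 4980.0 mm
λ = L_e / r_min = 4980.0 / 61.14 = 81.4

λ ≈ 81.4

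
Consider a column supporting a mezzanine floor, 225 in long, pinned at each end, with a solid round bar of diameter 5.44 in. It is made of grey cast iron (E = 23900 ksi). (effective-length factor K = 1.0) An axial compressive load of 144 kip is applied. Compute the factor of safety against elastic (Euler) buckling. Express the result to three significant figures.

n ≈ 1.39

I = πd⁴/64 = π×5.44⁴/64 = 42.99 in⁴
Effective length L_e = K·L = 1 × 225 = 225.0 in
P_cr = π²EI / L_e² = π² × 23900×10³ × 42.99 / 225.0² = 2.003×10^5 lb
Factor of safety n = P_cr / P = 200.31 / 144 = 1.39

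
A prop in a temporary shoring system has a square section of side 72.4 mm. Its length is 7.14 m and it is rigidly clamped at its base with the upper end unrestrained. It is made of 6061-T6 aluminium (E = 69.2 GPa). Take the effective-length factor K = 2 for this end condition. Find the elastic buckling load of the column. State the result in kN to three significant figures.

I = a⁴/12 = 72.4⁴/12 = 2.290×10^6 mm⁴
I = 2.290×10^6 mm⁴ = 2.290×10^-6 m⁴
Effective length L_e = K·L = 2 × 7.14 = 14.28 m
P_cr = π²EI / L_e² = π² × 69.2×10⁹ × 2.290×10^-6 / 14.28² = 7.669×10^3 N

P_cr ≈ 7.67 kN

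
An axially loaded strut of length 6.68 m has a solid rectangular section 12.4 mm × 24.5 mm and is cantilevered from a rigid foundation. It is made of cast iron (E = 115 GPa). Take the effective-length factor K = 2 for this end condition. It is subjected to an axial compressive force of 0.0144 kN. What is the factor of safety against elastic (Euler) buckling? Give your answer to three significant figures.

n ≈ 1.72

Buckling occurs about the weak axis: I_min = h·b³/12 with b = 12.4 mm (the shorter side).
I_min = 24.5×12.4³/12 = 3.893×10^3 mm⁴
I = 3.893×10^3 mm⁴ = 3.893×10^-9 m⁴
Effective length L_e = K·L = 2 × 6.68 = 13.36 m
P_cr = π²EI / L_e² = π² × 115×10⁹ × 3.893×10^-9 / 13.36² = 24.75 N
Factor of safety n = P_cr / P = 0.024753 / 0.0144 = 1.72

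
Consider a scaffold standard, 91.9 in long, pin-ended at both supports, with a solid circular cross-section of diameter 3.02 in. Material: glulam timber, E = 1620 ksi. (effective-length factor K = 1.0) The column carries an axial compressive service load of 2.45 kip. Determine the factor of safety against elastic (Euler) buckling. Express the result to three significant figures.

n ≈ 3.16

I = πd⁴/64 = π×3.02⁴/64 = 4.083 in⁴
Effective length L_e = K·L = 1 × 91.9 = 91.90 in
P_cr = π²EI / L_e² = π² × 1620×10³ × 4.083 / 91.90² = 7.730×10^3 lb
Factor of safety n = P_cr / P = 7.7300 / 2.45 = 3.16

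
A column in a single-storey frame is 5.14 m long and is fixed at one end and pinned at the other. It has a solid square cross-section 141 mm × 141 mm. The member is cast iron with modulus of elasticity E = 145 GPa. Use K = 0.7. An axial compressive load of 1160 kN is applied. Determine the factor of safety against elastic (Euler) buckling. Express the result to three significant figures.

I = a⁴/12 = 141⁴/12 = 3.294×10^7 mm⁴
I = 3.294×10^7 mm⁴ = 3.294×10^-5 m⁴
Effective length L_e = K·L = 0.7 × 5.14 = 3.598 m
P_cr = π²EI / L_e² = π² × 145×10⁹ × 3.294×10^-5 / 3.598² = 3.641×10^6 N
Factor of safety n = P_cr / P = 3641.2 / 1160 = 3.14

n ≈ 3.14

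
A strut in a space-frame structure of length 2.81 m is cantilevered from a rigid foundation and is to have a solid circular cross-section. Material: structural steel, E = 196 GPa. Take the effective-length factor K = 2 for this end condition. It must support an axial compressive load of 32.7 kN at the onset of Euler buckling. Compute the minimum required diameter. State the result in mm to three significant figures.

L_e = K·L = 2 × 2.81 = 5.620 m
Required I = P_cr·L_e²/(π²E) = 3.270×10^4 × 5.620² / (π² × 1.96×10^11) = 5.339×10^-7 m⁴
I_req = 5.339×10^5 mm⁴
Solid circle: I = πd⁴/64  ⇒  d = (64I/π)^(1/4) = (64×5.339×10^5/π)^(1/4) = 57.4 mm

d ≈ 57.4 mm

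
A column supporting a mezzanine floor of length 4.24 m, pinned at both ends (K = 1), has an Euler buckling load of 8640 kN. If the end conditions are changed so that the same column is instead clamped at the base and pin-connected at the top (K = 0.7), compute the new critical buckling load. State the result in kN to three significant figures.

P_cr ≈ 17600 kN

P_cr ∝ 1/K², so P_cr,new = P_cr,old × (K_old/K_new)² = 8640 × (1/0.7)²
= 8640 × 2.041 = 17600 kN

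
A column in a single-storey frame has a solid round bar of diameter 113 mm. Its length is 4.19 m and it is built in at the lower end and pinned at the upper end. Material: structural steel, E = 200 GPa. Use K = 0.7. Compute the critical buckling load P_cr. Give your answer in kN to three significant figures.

I = πd⁴/64 = π×113⁴/64 = 8.004×10^6 mm⁴
I = 8.004×10^6 mm⁴ = 8.004×10^-6 m⁴
Effective length L_e = K·L = 0.7 × 4.19 = 2.933 m
P_cr = π²EI / L_e² = π² × 200×10⁹ × 8.004×10^-6 / 2.933² = 1.836×10^6 N

P_cr ≈ 1840 kN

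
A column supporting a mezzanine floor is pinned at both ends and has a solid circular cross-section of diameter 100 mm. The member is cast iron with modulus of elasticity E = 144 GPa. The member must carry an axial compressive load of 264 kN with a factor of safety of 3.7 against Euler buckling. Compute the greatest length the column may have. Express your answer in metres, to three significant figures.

L_max ≈ 2.67 m

I = πd⁴/64 = π×100⁴/64 = 4.909×10^6 mm⁴
I = 4.909×10^-6 m⁴
Required critical load P_cr = n·P = 3.7 × 264 = 976.8 kN = 9.768×10^5 N
From P_cr = π²EI/(K·L)²:  L = (1/K)·√(π²EI/P_cr) = (1/1)·√(π²×1.44×10^11×4.909×10^-6/9.768×10^5)
L = 2.67 m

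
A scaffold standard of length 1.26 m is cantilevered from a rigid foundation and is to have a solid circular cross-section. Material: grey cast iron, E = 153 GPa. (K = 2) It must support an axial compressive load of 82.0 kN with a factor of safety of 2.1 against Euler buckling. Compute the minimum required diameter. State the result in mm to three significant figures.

Required P_cr = n·P = 2.1 × 82.0 = 172.2 kN
L_e = K·L = 2 × 1.26 = 2.520 m
Required I = P_cr·L_e²/(π²E) = 1.722×10^5 × 2.520² / (π² × 1.53×10^11) = 7.242×10^-7 m⁴
I_req = 7.242×10^5 mm⁴
Solid circle: I = πd⁴/64  ⇒  d = (64I/π)^(1/4) = (64×7.242×10^5/π)^(1/4) = 62.0 mm

d ≈ 62.0 mm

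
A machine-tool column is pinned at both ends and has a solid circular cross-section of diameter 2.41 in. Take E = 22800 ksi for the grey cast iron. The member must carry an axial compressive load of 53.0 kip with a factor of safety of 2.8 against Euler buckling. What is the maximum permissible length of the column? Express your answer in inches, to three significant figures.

I = πd⁴/64 = π×2.41⁴/64 = 1.656 in⁴
Required critical load P_cr = n·P = 2.8 × 53.0 = 148.4 kip = 1.484×10^5 lb
From P_cr = π²EI/(K·L)²:  L = (1/K)·√(π²EI/P_cr) = (1/1)·√(π²×2.28×10^7×1.656/1.484×10^5)
L = 50.1 in

L_max ≈ 50.1 in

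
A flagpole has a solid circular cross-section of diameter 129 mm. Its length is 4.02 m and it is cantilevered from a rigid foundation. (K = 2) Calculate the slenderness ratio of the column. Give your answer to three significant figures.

I = πd⁴/64 = π×129⁴/64 = 1.359×10^7 mm⁴
A = 1.307×10^4 mm²;  r_min = √(I/A) = √(1.359×10^7/1.307×10^4) = 32.25 mm
L_e = K·L = 2 × 4.02 m = 8.040 m = 8040.0 mm
λ = L_e / r_min = 8040.0 / 32.25 = 249

λ ≈ 249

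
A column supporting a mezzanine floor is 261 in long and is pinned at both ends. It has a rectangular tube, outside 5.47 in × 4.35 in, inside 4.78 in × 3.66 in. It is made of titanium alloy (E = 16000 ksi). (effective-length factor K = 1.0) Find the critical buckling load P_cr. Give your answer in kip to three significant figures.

Weak-axis I_min = (h_o·b_o³ − h_i·b_i³)/12 with b_o = 4.35, b_i = 3.660 in (shorter outer/inner sides).
I_min = (5.47×4.35³ − 4.780×3.660³)/12 = 17.99 in⁴
Effective length L_e = K·L = 1 × 261 = 261.0 in
P_cr = π²EI / L_e² = π² × 16000×10³ × 17.99 / 261.0² = 4.171×10^4 lb

P_cr ≈ 41.7 kip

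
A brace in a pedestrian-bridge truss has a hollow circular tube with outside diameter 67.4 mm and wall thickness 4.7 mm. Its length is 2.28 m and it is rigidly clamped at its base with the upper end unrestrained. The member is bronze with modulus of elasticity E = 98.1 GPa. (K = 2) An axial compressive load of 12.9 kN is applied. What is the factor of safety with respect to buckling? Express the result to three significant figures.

Inner diameter d_i = 67.4 − 2×4.7 = 58.00 mm
I = π(d_o⁴ − d_i⁴)/64 = π(67.4⁴ − 58.00⁴)/64 = 4.575×10^5 mm⁴
I = 4.575×10^5 mm⁴ = 4.575×10^-7 m⁴
Effective length L_e = K·L = 2 × 2.28 = 4.560 m
P_cr = π²EI / L_e² = π² × 98.1×10⁹ × 4.575×10^-7 / 4.560² = 2.130×10^4 N
Factor of safety n = P_cr / P = 21.303 / 12.9 = 1.65

n ≈ 1.65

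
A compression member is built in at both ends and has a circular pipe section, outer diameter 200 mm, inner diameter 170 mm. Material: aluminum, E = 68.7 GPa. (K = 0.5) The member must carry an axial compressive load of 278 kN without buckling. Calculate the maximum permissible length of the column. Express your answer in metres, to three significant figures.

d_o = 200 mm, d_i = 170 mm
I = π(d_o⁴ − d_i⁴)/64 = π(200⁴ − 170.0⁴)/64 = 3.754×10^7 mm⁴
I = 3.754×10^-5 m⁴
At the buckling limit P_cr = P = 2.780×10^5 N
From P_cr = π²EI/(K·L)²:  L = (1/K)·√(π²EI/P_cr) = (1/0.5)·√(π²×6.87×10^10×3.754×10^-5/2.780×10^5)
L = 19.1 m

L_max ≈ 19.1 m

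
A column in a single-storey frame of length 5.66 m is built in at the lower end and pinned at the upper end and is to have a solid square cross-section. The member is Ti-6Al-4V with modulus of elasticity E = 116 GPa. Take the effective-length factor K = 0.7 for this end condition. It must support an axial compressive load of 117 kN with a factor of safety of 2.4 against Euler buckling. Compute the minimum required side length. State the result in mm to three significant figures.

Required P_cr = n·P = 2.4 × 117 = 280.8 kN
L_e = K·L = 0.7 × 5.66 = 3.962 m
Required I = P_cr·L_e²/(π²E) = 2.808×10^5 × 3.962² / (π² × 1.16×10^11) = 3.850×10^-6 m⁴
I_req = 3.850×10^6 mm⁴
Solid square: I = a⁴/12  ⇒  a = (12I)^(1/4) = (12×3.850×10^6)^(1/4) = 82.4 mm

a ≈ 82.4 mm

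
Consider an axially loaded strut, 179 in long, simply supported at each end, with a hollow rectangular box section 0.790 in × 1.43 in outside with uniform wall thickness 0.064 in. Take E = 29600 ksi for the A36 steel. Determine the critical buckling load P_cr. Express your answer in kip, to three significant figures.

P_cr ≈ 0.249 kip

Inner dimensions: h_i = 1.43 − 2×0.064 = 1.302 in, b_i = 0.790 − 2×0.064 = 0.6620 in
Weak-axis I_min = (h_o·b_o³ − h_i·b_i³)/12 with b_o = 0.790, b_i = 0.6620 in (shorter outer/inner sides).
I_min = (1.43×0.790³ − 1.302×0.6620³)/12 = 2.728×10^-2 in⁴
Effective length L_e = K·L = 1 × 179 = 179.0 in
P_cr = π²EI / L_e² = π² × 29600×10³ × 2.728×10^-2 / 179.0² = 248.7 lb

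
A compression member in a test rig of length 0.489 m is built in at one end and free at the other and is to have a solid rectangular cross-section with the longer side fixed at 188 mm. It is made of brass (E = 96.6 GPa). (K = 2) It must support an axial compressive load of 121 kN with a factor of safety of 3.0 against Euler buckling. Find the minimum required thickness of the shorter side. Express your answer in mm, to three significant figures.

b ≈ 28.5 mm

Required P_cr = n·P = 3.0 × 121 = 363.0 kN
L_e = K·L = 2 × 0.489 = 0.9780 m
Required I = P_cr·L_e²/(π²E) = 3.630×10^5 × 0.9780² / (π² × 9.66×10^10) = 3.642×10^-7 m⁴
I_req = 3.642×10^5 mm⁴
Rectangle, weak axis: I_min = h·b³/12 with h = 188 mm fixed  ⇒  b = (12I/h)^(1/3) = 28.5 mm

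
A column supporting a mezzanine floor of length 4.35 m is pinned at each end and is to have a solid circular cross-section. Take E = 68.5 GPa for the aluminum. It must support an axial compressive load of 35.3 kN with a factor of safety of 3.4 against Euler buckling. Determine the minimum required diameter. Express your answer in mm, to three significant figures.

d ≈ 91.0 mm

Required P_cr = n·P = 3.4 × 35.3 = 120.0 kN
L_e = K·L = 1 × 4.35 = 4.350 m
Required I = P_cr·L_e²/(π²E) = 1.200×10^5 × 4.350² / (π² × 6.85×10^10) = 3.359×10^-6 m⁴
I_req = 3.359×10^6 mm⁴
Solid circle: I = πd⁴/64  ⇒  d = (64I/π)^(1/4) = (64×3.359×10^6/π)^(1/4) = 91.0 mm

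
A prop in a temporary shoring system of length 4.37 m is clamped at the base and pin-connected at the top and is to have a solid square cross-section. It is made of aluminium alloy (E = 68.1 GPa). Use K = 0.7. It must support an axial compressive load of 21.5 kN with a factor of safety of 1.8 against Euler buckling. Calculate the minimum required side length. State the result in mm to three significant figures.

a ≈ 50.4 mm

Required P_cr = n·P = 1.8 × 21.5 = 38.70 kN
L_e = K·L = 0.7 × 4.37 = 3.059 m
Required I = P_cr·L_e²/(π²E) = 3.870×10^4 × 3.059² / (π² × 6.81×10^10) = 5.388×10^-7 m⁴
I_req = 5.388×10^5 mm⁴
Solid square: I = a⁴/12  ⇒  a = (12I)^(1/4) = (12×5.388×10^5)^(1/4) = 50.4 mm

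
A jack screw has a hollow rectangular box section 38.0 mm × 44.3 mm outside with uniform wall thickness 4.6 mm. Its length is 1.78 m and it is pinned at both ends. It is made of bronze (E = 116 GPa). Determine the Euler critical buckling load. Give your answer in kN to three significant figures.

Inner dimensions: h_i = 44.3 − 2×4.6 = 35.10 mm, b_i = 38.0 − 2×4.6 = 28.80 mm
Weak-axis I_min = (h_o·b_o³ − h_i·b_i³)/12 with b_o = 38.0, b_i = 28.80 mm (shorter outer/inner sides).
I_min = (44.3×38.0³ − 35.10×28.80³)/12 = 1.327×10^5 mm⁴
I = 1.327×10^5 mm⁴ = 1.327×10^-7 m⁴
Effective length L_e = K·L = 1 × 1.78 = 1.780 m
P_cr = π²EI / L_e² = π² × 116×10⁹ × 1.327×10^-7 / 1.780² = 4.795×10^4 N

P_cr ≈ 47.9 kN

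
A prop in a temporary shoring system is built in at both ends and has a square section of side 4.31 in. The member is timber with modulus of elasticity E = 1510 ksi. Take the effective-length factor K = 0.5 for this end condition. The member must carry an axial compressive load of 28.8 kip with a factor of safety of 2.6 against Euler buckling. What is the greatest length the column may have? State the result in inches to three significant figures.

L_max ≈ 151 in

I = a⁴/12 = 4.31⁴/12 = 28.76 in⁴
Required critical load P_cr = n·P = 2.6 × 28.8 = 74.88 kip = 7.488×10^4 lb
From P_cr = π²EI/(K·L)²:  L = (1/K)·√(π²EI/P_cr) = (1/0.5)·√(π²×1.51×10^6×28.76/7.488×10^4)
L = 151 in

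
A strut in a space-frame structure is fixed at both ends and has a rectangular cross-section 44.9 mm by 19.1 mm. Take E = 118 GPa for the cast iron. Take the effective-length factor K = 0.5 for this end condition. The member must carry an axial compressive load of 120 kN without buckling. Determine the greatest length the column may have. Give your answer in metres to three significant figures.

Buckling occurs about the weak axis: I_min = h·b³/12 with b = 19.1 mm (the shorter side).
I_min = 44.9×19.1³/12 = 2.607×10^4 mm⁴
I = 2.607×10^-8 m⁴
At the buckling limit P_cr = P = 1.200×10^5 N
From P_cr = π²EI/(K·L)²:  L = (1/K)·√(π²EI/P_cr) = (1/0.5)·√(π²×1.18×10^11×2.607×10^-8/1.200×10^5)
L = 1.01 m

L_max ≈ 1.01 m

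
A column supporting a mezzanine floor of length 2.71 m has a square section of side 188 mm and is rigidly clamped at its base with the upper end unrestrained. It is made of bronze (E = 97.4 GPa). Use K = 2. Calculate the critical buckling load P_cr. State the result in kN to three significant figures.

P_cr ≈ 3410 kN

I = a⁴/12 = 188⁴/12 = 1.041×10^8 mm⁴
I = 1.041×10^8 mm⁴ = 1.041×10^-4 m⁴
Effective length L_e = K·L = 2 × 2.71 = 5.420 m
P_cr = π²EI / L_e² = π² × 97.4×10⁹ × 1.041×10^-4 / 5.420² = 3.407×10^6 N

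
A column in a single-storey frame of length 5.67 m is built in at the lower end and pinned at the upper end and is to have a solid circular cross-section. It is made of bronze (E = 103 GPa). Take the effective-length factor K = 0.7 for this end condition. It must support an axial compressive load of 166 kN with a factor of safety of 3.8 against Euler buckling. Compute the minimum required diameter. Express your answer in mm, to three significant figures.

d ≈ 119 mm

Required P_cr = n·P = 3.8 × 166 = 630.8 kN
L_e = K·L = 0.7 × 5.67 = 3.969 m
Required I = P_cr·L_e²/(π²E) = 6.308×10^5 × 3.969² / (π² × 1.03×10^11) = 9.775×10^-6 m⁴
I_req = 9.775×10^6 mm⁴
Solid circle: I = πd⁴/64  ⇒  d = (64I/π)^(1/4) = (64×9.775×10^6/π)^(1/4) = 119 mm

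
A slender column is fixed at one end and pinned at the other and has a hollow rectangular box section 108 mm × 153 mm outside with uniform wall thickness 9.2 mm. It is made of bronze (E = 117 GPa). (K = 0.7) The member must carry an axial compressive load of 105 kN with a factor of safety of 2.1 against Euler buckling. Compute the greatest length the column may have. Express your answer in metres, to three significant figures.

L_max ≈ 9.24 m

Inner dimensions: h_i = 153 − 2×9.2 = 134.6 mm, b_i = 108 − 2×9.2 = 89.60 mm
Weak-axis I_min = (h_o·b_o³ − h_i·b_i³)/12 with b_o = 108, b_i = 89.60 mm (shorter outer/inner sides).
I_min = (153×108³ − 134.6×89.60³)/12 = 7.993×10^6 mm⁴
I = 7.993×10^-6 m⁴
Required critical load P_cr = n·P = 2.1 × 105 = 220.5 kN = 2.205×10^5 N
From P_cr = π²EI/(K·L)²:  L = (1/K)·√(π²EI/P_cr) = (1/0.7)·√(π²×1.17×10^11×7.993×10^-6/2.205×10^5)
L = 9.24 m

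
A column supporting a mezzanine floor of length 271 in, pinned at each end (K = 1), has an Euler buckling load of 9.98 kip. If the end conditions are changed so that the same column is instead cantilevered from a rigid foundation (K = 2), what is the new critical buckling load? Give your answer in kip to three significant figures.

P_cr ≈ 2.50 kip

P_cr ∝ 1/K², so P_cr,new = P_cr,old × (K_old/K_new)² = 9.98 × (1/2)²
= 9.98 × 0.2500 = 2.50 kip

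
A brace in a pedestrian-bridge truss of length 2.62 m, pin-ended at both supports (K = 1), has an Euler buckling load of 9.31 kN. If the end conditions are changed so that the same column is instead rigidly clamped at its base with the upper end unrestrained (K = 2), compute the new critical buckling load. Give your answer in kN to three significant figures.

P_cr ≈ 2.33 kN

P_cr ∝ 1/K², so P_cr,new = P_cr,old × (K_old/K_new)² = 9.31 × (1/2)²
= 9.31 × 0.2500 = 2.33 kN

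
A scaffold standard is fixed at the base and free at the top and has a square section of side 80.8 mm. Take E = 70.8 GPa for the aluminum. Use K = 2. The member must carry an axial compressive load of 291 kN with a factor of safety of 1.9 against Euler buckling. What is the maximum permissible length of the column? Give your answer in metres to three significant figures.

I = a⁴/12 = 80.8⁴/12 = 3.552×10^6 mm⁴
I = 3.552×10^-6 m⁴
Required critical load P_cr = n·P = 1.9 × 291 = 552.9 kN = 5.529×10^5 N
From P_cr = π²EI/(K·L)²:  L = (1/K)·√(π²EI/P_cr) = (1/2)·√(π²×7.08×10^10×3.552×10^-6/5.529×10^5)
L = 1.06 m

L_max ≈ 1.06 m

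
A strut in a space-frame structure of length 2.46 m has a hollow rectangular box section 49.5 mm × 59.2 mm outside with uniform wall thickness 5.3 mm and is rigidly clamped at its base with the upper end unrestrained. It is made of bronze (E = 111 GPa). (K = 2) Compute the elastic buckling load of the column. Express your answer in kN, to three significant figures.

Inner dimensions: h_i = 59.2 − 2×5.3 = 48.60 mm, b_i = 49.5 − 2×5.3 = 38.90 mm
Weak-axis I_min = (h_o·b_o³ − h_i·b_i³)/12 with b_o = 49.5, b_i = 38.90 mm (shorter outer/inner sides).
I_min = (59.2×49.5³ − 48.60×38.90³)/12 = 3.600×10^5 mm⁴
I = 3.600×10^5 mm⁴ = 3.600×10^-7 m⁴
Effective length L_e = K·L = 2 × 2.46 = 4.920 m
P_cr = π²EI / L_e² = π² × 111×10⁹ × 3.600×10^-7 / 4.920² = 1.629×10^4 N

P_cr ≈ 16.3 kN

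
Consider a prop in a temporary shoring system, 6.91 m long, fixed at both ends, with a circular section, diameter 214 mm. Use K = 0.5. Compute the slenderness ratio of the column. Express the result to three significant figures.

λ ≈ 64.6

I = πd⁴/64 = π×214⁴/64 = 1.029×10^8 mm⁴
A = 3.597×10^4 mm²;  r_min = √(I/A) = √(1.029×10^8/3.597×10^4) = 53.50 mm
L_e = K·L = 0.5 × 6.91 m = 3.455 m = 3455.0 mm
λ = L_e / r_min = 3455.0 / 53.50 = 64.6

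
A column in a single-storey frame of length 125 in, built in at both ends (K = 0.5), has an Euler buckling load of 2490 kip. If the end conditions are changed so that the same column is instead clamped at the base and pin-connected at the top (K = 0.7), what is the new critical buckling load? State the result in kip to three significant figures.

P_cr ∝ 1/K², so P_cr,new = P_cr,old × (K_old/K_new)² = 2490 × (0.5/0.7)²
= 2490 × 0.5102 = 1270 kip

P_cr ≈ 1270 kip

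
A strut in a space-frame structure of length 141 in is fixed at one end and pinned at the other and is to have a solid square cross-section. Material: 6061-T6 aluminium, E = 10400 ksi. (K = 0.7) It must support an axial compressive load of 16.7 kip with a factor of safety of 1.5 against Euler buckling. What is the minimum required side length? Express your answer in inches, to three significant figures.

Required P_cr = n·P = 1.5 × 16.7 = 25.05 kip
L_e = K·L = 0.7 × 141 = 98.70 in
Required I = P_cr·L_e²/(π²E) = 2.505×10^4 × 98.70² / (π² × 1.04×10^7) = 2.377 in⁴
Solid square: I = a⁴/12  ⇒  a = (12I)^(1/4) = (12×2.377)^(1/4) = 2.31 in

a ≈ 2.31 in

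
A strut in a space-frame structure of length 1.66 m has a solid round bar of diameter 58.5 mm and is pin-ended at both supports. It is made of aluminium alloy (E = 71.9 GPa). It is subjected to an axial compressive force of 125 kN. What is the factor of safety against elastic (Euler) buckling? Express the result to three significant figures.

n ≈ 1.18

I = πd⁴/64 = π×58.5⁴/64 = 5.749×10^5 mm⁴
I = 5.749×10^5 mm⁴ = 5.749×10^-7 m⁴
Effective length L_e = K·L = 1 × 1.66 = 1.660 m
P_cr = π²EI / L_e² = π² × 71.9×10⁹ × 5.749×10^-7 / 1.660² = 1.480×10^5 N
Factor of safety n = P_cr / P = 148.05 / 125 = 1.18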